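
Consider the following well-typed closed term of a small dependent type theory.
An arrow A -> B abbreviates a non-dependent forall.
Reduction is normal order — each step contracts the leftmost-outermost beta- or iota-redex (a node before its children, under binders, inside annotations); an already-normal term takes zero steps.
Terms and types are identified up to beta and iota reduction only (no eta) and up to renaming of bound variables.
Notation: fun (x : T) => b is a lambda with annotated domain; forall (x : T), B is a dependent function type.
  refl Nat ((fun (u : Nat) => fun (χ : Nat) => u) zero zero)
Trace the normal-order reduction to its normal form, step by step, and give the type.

normal-order reduction sequence:
  refl Nat ((fun (u : Nat) => fun (χ : Nat) => u) zero zero)
  ~> refl Nat ((fun (u : Nat) => zero) zero)
  ~> refl Nat zero
type:
  Eq Nat zero zero


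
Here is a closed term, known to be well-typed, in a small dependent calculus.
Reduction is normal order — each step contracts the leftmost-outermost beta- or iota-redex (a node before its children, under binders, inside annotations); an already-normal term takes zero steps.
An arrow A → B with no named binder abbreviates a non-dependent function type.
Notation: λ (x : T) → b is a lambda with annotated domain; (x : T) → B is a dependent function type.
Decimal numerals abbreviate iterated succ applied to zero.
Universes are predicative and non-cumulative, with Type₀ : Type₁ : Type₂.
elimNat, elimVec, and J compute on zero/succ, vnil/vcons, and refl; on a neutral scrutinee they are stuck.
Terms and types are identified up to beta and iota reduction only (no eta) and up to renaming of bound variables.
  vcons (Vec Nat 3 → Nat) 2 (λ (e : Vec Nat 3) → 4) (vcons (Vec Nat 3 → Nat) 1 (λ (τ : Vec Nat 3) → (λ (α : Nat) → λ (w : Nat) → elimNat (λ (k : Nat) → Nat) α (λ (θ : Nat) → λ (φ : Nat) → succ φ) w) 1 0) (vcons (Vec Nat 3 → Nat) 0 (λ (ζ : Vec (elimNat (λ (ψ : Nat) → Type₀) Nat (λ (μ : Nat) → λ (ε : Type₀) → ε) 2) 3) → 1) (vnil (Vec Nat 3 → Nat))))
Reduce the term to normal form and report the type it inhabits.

reduced normal form:
  vcons (Vec Nat 3 → Nat) 2 (λ (e : Vec Nat 3) → 4) (vcons (Vec Nat 3 → Nat) 1 (λ (τ : Vec Nat 3) → 1) (vcons (Vec Nat 3 → Nat) 0 (λ (α : Vec Nat 3) → 1) (vnil (Vec Nat 3 → Nat))))
the term's type:
  Vec (Vec Nat 3 → Nat) 3
observation: 10 normal-order steps separate the term from its normal form.


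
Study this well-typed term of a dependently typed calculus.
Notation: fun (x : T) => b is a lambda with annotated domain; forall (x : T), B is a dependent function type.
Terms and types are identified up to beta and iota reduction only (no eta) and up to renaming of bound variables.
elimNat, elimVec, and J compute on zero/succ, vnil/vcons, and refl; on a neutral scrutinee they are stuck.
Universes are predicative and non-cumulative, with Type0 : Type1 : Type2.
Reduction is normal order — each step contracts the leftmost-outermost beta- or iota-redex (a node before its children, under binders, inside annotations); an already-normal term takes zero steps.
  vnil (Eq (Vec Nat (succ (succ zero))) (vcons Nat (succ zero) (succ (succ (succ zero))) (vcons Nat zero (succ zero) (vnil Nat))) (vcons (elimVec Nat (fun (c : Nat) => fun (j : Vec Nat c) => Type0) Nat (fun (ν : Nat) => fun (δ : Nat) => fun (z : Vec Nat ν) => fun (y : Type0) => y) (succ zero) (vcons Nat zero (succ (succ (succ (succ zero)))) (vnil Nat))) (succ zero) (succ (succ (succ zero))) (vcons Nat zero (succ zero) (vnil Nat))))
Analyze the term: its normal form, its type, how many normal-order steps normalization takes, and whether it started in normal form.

reduced normal form:
  vnil (Eq (Vec Nat (succ (succ zero))) (vcons Nat (succ zero) (succ (succ (succ zero))) (vcons Nat zero (succ zero) (vnil Nat))) (vcons Nat (succ zero) (succ (succ (succ zero))) (vcons Nat zero (succ zero) (vnil Nat))))
type:
  Vec (Eq (Vec Nat (succ (succ zero))) (vcons Nat (succ zero) (succ (succ (succ zero))) (vcons Nat zero (succ zero) (vnil Nat))) (vcons Nat (succ zero) (succ (succ (succ zero))) (vcons Nat zero (succ zero) (vnil Nat)))) zero
normal-order step count: 6
term was already normal: no
first redex: an elimVec iota-redex


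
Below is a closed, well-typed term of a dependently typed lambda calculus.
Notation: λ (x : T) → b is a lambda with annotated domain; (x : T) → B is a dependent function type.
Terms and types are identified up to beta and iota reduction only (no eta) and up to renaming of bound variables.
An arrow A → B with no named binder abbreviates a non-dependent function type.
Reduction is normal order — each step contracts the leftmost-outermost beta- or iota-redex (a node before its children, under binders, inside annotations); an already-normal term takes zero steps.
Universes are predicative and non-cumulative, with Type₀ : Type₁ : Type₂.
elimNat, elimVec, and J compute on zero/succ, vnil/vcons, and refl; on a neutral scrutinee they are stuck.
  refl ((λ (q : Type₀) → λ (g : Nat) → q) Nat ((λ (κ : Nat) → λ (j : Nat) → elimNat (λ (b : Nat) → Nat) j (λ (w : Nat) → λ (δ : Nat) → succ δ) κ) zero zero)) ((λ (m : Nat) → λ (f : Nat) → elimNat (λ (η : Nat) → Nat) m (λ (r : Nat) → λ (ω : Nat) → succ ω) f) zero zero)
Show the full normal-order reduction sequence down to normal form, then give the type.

normal-order reduction:
  refl ((λ (q : Type₀) → λ (g : Nat) → q) Nat ((λ (κ : Nat) → λ (j : Nat) → elimNat (λ (b : Nat) → Nat) j (λ (w : Nat) → λ (δ : Nat) → succ δ) κ) zero zero)) ((λ (m : Nat) → λ (f : Nat) → elimNat (λ (η : Nat) → Nat) m (λ (r : Nat) → λ (ω : Nat) → succ ω) f) zero zero)
  ~> refl ((λ (q : Nat) → Nat) ((λ (g : Nat) → λ (κ : Nat) → elimNat (λ (j : Nat) → Nat) κ (λ (b : Nat) → λ (w : Nat) → succ w) g) zero zero)) ((λ (δ : Nat) → λ (m : Nat) → elimNat (λ (f : Nat) → Nat) δ (λ (η : Nat) → λ (r : Nat) → succ r) m) zero zero)
  ~> refl Nat ((λ (q : Nat) → λ (g : Nat) → elimNat (λ (κ : Nat) → Nat) q (λ (j : Nat) → λ (b : Nat) → succ b) g) zero zero)
  ~> refl Nat ((λ (q : Nat) → elimNat (λ (g : Nat) → Nat) zero (λ (κ : Nat) → λ (j : Nat) → succ j) q) zero)
  ~> refl Nat (elimNat (λ (q : Nat) → Nat) zero (λ (g : Nat) → λ (κ : Nat) → succ κ) zero)
  ~> refl Nat zero
type:
  Eq Nat zero zero


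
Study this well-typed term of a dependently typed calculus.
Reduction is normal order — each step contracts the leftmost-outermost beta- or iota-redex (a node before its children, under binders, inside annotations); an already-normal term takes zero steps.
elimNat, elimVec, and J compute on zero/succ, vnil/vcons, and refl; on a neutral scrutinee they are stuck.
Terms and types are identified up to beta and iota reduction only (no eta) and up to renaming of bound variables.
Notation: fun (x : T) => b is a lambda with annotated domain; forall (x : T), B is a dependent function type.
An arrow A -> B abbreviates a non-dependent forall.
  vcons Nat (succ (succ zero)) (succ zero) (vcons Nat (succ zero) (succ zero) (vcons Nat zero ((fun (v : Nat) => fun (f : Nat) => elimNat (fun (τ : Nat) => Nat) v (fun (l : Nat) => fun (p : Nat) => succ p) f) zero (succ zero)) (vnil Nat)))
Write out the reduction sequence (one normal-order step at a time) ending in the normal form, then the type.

normal-order reduction:
  vcons Nat (succ (succ zero)) (succ zero) (vcons Nat (succ zero) (succ zero) (vcons Nat zero ((fun (v : Nat) => fun (f : Nat) => elimNat (fun (τ : Nat) => Nat) v (fun (l : Nat) => fun (p : Nat) => succ p) f) zero (succ zero)) (vnil Nat)))
  ~> vcons Nat (succ (succ zero)) (succ zero) (vcons Nat (succ zero) (succ zero) (vcons Nat zero ((fun (v : Nat) => elimNat (fun (f : Nat) => Nat) zero (fun (τ : Nat) => fun (l : Nat) => succ l) v) (succ zero)) (vnil Nat)))
  ~> vcons Nat (succ (succ zero)) (succ zero) (vcons Nat (succ zero) (succ zero) (vcons Nat zero (elimNat (fun (v : Nat) => Nat) zero (fun (f : Nat) => fun (τ : Nat) => succ τ) (succ zero)) (vnil Nat)))
  ~> vcons Nat (succ (succ zero)) (succ zero) (vcons Nat (succ zero) (succ zero) (vcons Nat zero ((fun (v : Nat) => fun (f : Nat) => succ f) zero (elimNat (fun (τ : Nat) => Nat) zero (fun (l : Nat) => fun (p : Nat) => succ p) zero)) (vnil Nat)))
  ~> vcons Nat (succ (succ zero)) (succ zero) (vcons Nat (succ zero) (succ zero) (vcons Nat zero ((fun (v : Nat) => succ v) (elimNat (fun (f : Nat) => Nat) zero (fun (τ : Nat) => fun (l : Nat) => succ l) zero)) (vnil Nat)))
  ~> vcons Nat (succ (succ zero)) (succ zero) (vcons Nat (succ zero) (succ zero) (vcons Nat zero (succ (elimNat (fun (v : Nat) => Nat) zero (fun (f : Nat) => fun (τ : Nat) => succ τ) zero)) (vnil Nat)))
  ~> vcons Nat (succ (succ zero)) (succ zero) (vcons Nat (succ zero) (succ zero) (vcons Nat zero (succ zero) (vnil Nat)))
the term's type:
  Vec Nat (succ (succ (succ zero)))


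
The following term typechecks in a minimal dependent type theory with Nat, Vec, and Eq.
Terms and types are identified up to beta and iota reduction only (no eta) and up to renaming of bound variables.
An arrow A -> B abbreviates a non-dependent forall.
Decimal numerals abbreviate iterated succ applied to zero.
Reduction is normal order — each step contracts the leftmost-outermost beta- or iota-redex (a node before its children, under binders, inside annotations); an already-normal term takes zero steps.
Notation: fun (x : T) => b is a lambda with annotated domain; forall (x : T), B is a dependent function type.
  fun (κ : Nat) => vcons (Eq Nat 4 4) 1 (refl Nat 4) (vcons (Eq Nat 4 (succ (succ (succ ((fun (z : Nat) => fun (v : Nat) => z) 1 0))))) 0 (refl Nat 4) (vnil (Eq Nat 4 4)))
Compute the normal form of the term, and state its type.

resulting normal form:
  fun (κ : Nat) => vcons (Eq Nat 4 4) 1 (refl Nat 4) (vcons (Eq Nat 4 4) 0 (refl Nat 4) (vnil (Eq Nat 4 4)))
inferred type:
  Nat -> Vec (Eq Nat 4 4) 2
observation: the term reaches its normal form after 2 normal-order steps.


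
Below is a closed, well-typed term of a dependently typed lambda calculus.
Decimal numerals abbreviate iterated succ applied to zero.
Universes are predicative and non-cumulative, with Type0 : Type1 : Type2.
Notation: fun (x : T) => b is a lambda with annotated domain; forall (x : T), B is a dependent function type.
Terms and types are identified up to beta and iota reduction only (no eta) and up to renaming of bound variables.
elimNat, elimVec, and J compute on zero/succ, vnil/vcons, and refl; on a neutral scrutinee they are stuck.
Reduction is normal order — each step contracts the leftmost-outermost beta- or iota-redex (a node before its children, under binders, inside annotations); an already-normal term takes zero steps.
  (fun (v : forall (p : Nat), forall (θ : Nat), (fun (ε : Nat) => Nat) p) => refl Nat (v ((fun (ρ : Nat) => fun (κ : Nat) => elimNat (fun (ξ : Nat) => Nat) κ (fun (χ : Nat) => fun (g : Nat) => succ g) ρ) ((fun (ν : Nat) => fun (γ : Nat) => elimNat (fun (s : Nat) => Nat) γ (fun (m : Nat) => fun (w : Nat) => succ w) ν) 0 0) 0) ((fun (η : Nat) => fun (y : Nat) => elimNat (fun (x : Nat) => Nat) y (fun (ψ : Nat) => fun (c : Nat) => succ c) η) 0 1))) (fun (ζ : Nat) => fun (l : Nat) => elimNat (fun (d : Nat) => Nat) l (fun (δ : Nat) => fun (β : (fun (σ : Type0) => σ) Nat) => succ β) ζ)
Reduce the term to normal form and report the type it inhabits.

reduced normal form:
  refl Nat 1
inferred type:
  Eq Nat 1 1
observation: contracting a beta-redex first, the term normalizes in 14 steps.


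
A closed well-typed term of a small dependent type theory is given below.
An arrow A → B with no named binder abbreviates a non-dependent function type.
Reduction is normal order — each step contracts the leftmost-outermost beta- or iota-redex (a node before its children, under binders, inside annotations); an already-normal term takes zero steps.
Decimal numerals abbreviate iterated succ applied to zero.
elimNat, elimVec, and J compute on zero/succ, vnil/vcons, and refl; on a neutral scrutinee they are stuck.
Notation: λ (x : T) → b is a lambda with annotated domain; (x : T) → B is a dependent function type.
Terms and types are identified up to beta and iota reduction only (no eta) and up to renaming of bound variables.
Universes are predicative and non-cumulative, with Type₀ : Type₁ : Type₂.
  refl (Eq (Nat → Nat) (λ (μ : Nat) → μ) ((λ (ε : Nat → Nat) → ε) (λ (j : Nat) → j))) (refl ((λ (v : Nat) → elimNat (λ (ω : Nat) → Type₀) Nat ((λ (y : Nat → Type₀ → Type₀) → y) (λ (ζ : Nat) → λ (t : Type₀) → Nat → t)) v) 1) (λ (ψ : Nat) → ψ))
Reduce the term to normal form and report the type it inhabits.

reduced normal form:
  refl (Eq (Nat → Nat) (λ (μ : Nat) → μ) (λ (ε : Nat) → ε)) (refl (Nat → Nat) (λ (j : Nat) → j))
the term's type:
  Eq (Eq (Nat → Nat) (λ (μ : Nat) → μ) (λ (ε : Nat) → ε)) (refl (Nat → Nat) (λ (j : Nat) → j)) (refl (Nat → Nat) (λ (v : Nat) → v))


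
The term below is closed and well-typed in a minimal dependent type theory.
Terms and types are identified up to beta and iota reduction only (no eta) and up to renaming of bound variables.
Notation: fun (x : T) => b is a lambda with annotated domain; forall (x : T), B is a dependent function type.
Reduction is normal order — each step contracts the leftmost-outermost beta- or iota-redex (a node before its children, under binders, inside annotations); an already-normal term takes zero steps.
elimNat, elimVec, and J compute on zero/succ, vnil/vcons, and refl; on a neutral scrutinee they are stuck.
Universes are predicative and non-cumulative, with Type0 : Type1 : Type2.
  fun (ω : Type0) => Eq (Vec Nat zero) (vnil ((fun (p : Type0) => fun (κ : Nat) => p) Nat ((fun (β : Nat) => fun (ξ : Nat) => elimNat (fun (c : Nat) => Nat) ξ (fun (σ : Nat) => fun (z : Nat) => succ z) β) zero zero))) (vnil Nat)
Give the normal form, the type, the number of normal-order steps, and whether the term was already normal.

resulting normal form:
  fun (ω : Type0) => Eq (Vec Nat zero) (vnil Nat) (vnil Nat)
the term's type:
  forall (ω : Type0), Type0
normal-order step count: 2
already normal: no
first redex: a beta-redex


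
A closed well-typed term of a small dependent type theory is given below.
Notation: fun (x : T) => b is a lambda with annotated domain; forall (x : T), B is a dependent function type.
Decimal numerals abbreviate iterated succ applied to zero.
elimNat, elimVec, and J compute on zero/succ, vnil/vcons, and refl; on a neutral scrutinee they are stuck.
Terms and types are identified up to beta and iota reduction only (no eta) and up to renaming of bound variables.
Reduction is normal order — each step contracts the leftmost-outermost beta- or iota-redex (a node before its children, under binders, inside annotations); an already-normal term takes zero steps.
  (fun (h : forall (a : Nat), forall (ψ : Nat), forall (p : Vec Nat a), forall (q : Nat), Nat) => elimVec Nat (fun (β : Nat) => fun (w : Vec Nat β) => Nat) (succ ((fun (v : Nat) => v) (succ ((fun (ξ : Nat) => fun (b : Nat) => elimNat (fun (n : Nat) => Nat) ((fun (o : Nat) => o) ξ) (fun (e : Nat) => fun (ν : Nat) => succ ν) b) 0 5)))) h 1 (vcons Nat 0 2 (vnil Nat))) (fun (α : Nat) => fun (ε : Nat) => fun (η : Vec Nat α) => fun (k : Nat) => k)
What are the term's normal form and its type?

reduced normal form:
  7
the term's type:
  Nat


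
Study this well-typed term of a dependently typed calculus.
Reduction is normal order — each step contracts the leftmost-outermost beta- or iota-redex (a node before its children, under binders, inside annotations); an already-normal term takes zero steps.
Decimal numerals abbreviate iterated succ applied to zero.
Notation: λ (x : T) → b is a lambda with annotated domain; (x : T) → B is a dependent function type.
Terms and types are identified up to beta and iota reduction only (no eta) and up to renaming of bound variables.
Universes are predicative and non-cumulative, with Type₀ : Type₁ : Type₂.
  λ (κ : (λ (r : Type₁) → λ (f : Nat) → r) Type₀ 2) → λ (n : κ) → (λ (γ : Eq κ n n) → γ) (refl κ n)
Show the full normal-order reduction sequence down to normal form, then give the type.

reduction (normal order):
  λ (κ : (λ (r : Type₁) → λ (f : Nat) → r) Type₀ 2) → λ (n : κ) → (λ (γ : Eq κ n n) → γ) (refl κ n)
  ~> λ (κ : (λ (r : Nat) → Type₀) 2) → λ (f : κ) → (λ (n : Eq κ f f) → n) (refl κ f)
  ~> λ (κ : Type₀) → λ (r : κ) → (λ (f : Eq κ r r) → f) (refl κ r)
  ~> λ (κ : Type₀) → λ (r : κ) → refl κ r
inferred type:
  (κ : Type₀) → (r : κ) → Eq κ r r


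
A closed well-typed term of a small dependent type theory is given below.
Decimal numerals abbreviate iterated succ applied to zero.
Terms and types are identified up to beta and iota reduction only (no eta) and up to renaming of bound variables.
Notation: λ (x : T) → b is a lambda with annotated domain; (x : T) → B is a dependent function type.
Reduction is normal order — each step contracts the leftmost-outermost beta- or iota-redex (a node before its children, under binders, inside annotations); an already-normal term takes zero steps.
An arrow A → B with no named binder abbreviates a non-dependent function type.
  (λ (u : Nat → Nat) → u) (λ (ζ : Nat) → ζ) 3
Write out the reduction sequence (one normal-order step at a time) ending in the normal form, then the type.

normal-order reduction sequence:
  (λ (u : Nat → Nat) → u) (λ (ζ : Nat) → ζ) 3
  ~> (λ (u : Nat) → u) 3
  ~> 3
type:
  Nat


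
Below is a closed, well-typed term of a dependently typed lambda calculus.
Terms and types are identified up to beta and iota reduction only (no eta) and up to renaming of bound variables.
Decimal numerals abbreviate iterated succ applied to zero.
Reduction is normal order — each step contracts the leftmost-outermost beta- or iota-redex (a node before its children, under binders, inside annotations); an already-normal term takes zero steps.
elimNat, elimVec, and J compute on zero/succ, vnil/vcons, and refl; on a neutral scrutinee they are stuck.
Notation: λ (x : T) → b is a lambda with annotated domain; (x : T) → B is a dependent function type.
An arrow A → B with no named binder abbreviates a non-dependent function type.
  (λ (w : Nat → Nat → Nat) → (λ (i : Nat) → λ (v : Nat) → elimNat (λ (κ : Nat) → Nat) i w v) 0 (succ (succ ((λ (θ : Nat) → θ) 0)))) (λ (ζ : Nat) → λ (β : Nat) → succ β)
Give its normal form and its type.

reduced normal form:
  2
inferred type:
  Nat


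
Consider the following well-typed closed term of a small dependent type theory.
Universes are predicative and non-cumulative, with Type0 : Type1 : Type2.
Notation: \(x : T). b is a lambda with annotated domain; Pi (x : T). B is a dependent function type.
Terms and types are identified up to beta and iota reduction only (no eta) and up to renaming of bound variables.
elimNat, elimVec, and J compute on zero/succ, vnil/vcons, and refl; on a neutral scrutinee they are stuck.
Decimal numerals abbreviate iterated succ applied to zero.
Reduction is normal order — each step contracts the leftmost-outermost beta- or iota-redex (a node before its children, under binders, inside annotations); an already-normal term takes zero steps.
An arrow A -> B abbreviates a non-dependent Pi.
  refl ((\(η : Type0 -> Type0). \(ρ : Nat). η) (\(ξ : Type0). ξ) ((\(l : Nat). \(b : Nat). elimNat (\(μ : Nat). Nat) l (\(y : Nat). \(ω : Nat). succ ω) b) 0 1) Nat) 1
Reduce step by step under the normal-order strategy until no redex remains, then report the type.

reduction (normal order):
  refl ((\(η : Type0 -> Type0). \(ρ : Nat). η) (\(ξ : Type0). ξ) ((\(l : Nat). \(b : Nat). elimNat (\(μ : Nat). Nat) l (\(y : Nat). \(ω : Nat). succ ω) b) 0 1) Nat) 1
  ~> refl ((\(η : Nat). \(ρ : Type0). ρ) ((\(ξ : Nat). \(l : Nat). elimNat (\(b : Nat). Nat) ξ (\(μ : Nat). \(y : Nat). succ y) l) 0 1) Nat) 1
  ~> refl ((\(η : Type0). η) Nat) 1
  ~> refl Nat 1
inferred type:
  Eq Nat 1 1


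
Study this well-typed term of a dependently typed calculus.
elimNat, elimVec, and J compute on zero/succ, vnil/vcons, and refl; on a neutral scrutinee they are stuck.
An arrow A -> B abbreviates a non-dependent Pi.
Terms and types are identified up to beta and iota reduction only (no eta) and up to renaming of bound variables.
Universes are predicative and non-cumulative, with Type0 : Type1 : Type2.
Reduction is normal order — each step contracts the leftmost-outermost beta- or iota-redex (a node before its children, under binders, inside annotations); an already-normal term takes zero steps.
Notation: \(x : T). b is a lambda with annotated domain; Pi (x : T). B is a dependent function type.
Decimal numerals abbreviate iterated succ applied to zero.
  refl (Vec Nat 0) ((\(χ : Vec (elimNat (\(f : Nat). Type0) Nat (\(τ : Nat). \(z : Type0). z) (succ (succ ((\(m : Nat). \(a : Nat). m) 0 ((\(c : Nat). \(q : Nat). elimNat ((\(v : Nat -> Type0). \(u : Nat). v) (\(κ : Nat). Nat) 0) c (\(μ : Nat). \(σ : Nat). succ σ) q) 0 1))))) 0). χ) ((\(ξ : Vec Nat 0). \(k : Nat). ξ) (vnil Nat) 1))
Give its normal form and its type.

normal form:
  refl (Vec Nat 0) (vnil Nat)
type:
  Eq (Vec Nat 0) (vnil Nat) (vnil Nat)
observation: 3 normal-order steps separate the term from its normal form.


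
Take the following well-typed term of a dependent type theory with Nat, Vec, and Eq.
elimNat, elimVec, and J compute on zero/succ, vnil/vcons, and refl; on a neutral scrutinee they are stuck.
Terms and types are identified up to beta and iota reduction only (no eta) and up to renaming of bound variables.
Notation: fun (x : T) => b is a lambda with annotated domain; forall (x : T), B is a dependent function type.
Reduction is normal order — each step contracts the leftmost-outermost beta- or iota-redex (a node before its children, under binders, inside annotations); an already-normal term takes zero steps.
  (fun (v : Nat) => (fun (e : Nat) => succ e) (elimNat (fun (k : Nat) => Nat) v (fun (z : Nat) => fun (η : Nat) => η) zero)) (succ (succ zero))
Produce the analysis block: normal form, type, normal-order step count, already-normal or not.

normal form:
  succ (succ (succ zero))
inferred type:
  Nat
reduction steps (normal order): 3
term was already normal: no
first contracted redex: a beta-redex


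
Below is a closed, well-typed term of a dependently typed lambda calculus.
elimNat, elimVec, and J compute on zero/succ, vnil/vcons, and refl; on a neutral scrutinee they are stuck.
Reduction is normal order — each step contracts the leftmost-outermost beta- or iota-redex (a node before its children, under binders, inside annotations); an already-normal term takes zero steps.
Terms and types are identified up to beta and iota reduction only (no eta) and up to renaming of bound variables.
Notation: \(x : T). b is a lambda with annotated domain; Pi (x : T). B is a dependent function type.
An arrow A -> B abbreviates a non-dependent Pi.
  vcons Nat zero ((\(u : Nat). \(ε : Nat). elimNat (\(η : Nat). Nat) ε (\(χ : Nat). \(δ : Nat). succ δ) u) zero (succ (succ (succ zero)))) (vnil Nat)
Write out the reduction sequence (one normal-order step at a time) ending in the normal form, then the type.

normal-order reduction sequence:
  vcons Nat zero ((\(u : Nat). \(ε : Nat). elimNat (\(η : Nat). Nat) ε (\(χ : Nat). \(δ : Nat). succ δ) u) zero (succ (succ (succ zero)))) (vnil Nat)
  ~> vcons Nat zero ((\(u : Nat). elimNat (\(ε : Nat). Nat) u (\(η : Nat). \(χ : Nat). succ χ) zero) (succ (succ (succ zero)))) (vnil Nat)
  ~> vcons Nat zero (elimNat (\(u : Nat). Nat) (succ (succ (succ zero))) (\(ε : Nat). \(η : Nat). succ η) zero) (vnil Nat)
  ~> vcons Nat zero (succ (succ (succ zero))) (vnil Nat)
the term's type:
  Vec Nat (succ zero)


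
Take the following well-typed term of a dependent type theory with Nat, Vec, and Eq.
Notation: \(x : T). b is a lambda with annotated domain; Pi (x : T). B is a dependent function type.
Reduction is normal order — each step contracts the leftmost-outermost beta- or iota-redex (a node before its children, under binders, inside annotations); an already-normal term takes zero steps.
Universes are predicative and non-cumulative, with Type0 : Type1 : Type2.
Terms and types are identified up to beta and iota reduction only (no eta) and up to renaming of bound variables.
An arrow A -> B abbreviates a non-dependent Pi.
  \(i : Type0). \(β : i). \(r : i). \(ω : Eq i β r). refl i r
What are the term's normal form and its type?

normal form:
  \(i : Type0). \(β : i). \(r : i). \(ω : Eq i β r). refl i r
type:
  Pi (i : Type0). Pi (β : i). Pi (r : i). Eq i β r -> Eq i r r


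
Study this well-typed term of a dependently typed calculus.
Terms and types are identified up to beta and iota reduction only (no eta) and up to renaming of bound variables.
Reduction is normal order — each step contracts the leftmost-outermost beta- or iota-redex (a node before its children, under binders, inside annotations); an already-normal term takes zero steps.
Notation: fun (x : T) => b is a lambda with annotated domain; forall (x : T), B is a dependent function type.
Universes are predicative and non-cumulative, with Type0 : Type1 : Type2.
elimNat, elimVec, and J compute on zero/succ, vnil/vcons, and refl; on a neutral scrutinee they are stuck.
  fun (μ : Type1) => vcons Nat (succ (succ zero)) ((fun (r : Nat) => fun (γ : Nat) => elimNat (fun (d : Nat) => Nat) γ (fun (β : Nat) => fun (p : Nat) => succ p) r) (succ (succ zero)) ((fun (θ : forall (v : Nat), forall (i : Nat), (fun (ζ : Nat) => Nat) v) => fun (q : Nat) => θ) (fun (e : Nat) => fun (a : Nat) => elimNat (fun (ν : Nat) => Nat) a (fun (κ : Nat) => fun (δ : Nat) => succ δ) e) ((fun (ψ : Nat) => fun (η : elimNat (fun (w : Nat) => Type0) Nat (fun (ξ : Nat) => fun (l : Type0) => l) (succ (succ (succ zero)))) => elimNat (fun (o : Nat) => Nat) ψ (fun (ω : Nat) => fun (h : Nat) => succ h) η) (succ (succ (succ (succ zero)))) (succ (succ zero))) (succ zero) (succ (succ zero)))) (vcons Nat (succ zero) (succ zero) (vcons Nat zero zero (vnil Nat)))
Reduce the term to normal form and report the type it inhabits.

resulting normal form:
  fun (μ : Type1) => vcons Nat (succ (succ zero)) (succ (succ (succ (succ (succ zero))))) (vcons Nat (succ zero) (succ zero) (vcons Nat zero zero (vnil Nat)))
inferred type:
  forall (μ : Type1), Vec Nat (succ (succ (succ zero)))


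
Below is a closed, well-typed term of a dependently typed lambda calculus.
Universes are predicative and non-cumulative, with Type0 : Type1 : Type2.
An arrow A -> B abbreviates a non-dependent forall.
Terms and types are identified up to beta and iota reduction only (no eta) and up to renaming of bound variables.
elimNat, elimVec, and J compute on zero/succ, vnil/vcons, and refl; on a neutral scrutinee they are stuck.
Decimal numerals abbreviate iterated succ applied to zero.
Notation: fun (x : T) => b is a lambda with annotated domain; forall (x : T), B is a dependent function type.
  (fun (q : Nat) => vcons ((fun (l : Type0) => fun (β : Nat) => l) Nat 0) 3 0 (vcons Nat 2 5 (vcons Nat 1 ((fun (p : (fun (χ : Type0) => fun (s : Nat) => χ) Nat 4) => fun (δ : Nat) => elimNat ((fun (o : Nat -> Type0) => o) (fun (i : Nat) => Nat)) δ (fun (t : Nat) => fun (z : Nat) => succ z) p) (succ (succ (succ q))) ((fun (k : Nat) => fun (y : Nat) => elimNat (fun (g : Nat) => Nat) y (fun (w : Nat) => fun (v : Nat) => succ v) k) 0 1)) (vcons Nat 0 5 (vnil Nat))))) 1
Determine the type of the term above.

type:
  Vec Nat 4


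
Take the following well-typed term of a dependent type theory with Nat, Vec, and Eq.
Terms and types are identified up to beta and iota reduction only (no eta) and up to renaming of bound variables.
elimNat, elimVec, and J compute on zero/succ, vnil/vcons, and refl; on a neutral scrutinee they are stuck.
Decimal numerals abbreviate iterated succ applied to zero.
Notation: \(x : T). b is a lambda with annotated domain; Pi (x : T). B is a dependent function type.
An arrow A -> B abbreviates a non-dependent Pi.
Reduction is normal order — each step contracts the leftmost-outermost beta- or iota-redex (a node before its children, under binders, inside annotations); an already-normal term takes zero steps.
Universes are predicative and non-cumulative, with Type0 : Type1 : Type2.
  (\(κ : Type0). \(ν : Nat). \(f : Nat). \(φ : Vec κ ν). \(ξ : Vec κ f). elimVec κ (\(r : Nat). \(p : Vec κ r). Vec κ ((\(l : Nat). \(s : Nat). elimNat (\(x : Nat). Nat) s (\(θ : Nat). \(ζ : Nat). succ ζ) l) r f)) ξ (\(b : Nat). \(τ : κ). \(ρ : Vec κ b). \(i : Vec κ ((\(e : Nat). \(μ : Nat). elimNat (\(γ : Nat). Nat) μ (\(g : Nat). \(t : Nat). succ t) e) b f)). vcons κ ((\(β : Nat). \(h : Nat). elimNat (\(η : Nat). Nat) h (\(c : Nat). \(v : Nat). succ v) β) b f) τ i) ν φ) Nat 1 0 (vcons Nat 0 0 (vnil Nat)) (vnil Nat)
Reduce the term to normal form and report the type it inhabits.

normal form:
  vcons Nat 0 0 (vnil Nat)
the term's type:
  Vec Nat 1
observation: normalization takes exactly 14 steps under the normal-order strategy.


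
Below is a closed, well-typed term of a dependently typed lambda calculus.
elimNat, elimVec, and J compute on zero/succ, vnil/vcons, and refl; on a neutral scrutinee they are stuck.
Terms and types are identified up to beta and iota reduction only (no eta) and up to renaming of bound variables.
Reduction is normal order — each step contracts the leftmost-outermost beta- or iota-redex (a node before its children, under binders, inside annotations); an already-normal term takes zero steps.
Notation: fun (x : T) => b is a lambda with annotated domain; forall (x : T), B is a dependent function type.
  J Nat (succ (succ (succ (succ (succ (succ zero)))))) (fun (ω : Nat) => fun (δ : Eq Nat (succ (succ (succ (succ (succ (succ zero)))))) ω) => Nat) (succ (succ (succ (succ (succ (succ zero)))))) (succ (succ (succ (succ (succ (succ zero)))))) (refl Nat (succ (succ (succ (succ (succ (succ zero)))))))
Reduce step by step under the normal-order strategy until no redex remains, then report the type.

normal-order reduction sequence:
  J Nat (succ (succ (succ (succ (succ (succ zero)))))) (fun (ω : Nat) => fun (δ : Eq Nat (succ (succ (succ (succ (succ (succ zero)))))) ω) => Nat) (succ (succ (succ (succ (succ (succ zero)))))) (succ (succ (succ (succ (succ (succ zero)))))) (refl Nat (succ (succ (succ (succ (succ (succ zero)))))))
  ~> succ (succ (succ (succ (succ (succ zero)))))
the term's type:
  Nat


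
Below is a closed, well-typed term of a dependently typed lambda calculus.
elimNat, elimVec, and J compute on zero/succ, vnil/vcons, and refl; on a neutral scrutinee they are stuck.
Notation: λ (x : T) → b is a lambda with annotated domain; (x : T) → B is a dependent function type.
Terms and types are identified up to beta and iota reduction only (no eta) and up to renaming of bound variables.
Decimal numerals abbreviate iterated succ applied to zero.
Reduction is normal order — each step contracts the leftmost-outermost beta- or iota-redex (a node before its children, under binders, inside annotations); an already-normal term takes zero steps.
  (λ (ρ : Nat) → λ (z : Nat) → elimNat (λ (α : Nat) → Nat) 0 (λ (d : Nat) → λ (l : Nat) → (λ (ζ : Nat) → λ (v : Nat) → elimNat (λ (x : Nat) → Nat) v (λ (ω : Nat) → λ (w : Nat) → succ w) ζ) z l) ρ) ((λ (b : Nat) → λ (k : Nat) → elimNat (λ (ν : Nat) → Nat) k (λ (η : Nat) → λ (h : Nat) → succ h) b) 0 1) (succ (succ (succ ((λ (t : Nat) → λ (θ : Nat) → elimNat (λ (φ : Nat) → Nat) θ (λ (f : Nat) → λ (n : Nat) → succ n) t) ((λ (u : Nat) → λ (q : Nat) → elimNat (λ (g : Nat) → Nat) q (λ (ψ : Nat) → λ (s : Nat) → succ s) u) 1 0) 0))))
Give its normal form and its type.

reduced normal form:
  4
inferred type:
  Nat


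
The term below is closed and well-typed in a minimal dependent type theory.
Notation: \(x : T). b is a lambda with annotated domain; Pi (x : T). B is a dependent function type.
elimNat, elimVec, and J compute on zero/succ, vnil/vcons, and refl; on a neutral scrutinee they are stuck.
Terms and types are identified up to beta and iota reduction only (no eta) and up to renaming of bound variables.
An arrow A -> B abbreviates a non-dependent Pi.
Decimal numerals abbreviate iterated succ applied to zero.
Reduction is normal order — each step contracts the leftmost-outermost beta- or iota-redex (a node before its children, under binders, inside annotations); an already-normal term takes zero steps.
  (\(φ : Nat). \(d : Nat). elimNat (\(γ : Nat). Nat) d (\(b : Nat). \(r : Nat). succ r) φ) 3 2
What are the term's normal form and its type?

resulting normal form:
  5
the term's type:
  Nat


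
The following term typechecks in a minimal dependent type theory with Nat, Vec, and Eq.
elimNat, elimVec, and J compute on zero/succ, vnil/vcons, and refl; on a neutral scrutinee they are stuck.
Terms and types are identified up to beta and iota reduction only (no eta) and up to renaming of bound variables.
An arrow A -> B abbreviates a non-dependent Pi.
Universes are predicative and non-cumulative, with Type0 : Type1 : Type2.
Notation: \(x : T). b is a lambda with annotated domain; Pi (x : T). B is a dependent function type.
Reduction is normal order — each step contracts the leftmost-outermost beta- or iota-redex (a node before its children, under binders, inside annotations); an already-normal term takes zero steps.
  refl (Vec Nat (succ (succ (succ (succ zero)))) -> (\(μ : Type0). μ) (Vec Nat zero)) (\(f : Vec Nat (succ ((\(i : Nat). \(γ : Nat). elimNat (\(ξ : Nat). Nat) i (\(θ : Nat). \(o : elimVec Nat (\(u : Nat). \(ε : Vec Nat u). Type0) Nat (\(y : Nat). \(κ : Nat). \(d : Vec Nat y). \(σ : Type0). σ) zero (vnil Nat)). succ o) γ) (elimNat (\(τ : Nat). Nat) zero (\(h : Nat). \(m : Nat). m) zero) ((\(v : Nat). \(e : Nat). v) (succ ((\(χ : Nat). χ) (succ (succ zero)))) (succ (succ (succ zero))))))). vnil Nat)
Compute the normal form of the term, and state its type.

normal form:
  refl (Vec Nat (succ (succ (succ (succ zero)))) -> Vec Nat zero) (\(μ : Vec Nat (succ (succ (succ (succ zero))))). vnil Nat)
inferred type:
  Eq (Vec Nat (succ (succ (succ (succ zero)))) -> Vec Nat zero) (\(μ : Vec Nat (succ (succ (succ (succ zero))))). vnil Nat) (\(f : Vec Nat (succ (succ (succ (succ zero))))). vnil Nat)


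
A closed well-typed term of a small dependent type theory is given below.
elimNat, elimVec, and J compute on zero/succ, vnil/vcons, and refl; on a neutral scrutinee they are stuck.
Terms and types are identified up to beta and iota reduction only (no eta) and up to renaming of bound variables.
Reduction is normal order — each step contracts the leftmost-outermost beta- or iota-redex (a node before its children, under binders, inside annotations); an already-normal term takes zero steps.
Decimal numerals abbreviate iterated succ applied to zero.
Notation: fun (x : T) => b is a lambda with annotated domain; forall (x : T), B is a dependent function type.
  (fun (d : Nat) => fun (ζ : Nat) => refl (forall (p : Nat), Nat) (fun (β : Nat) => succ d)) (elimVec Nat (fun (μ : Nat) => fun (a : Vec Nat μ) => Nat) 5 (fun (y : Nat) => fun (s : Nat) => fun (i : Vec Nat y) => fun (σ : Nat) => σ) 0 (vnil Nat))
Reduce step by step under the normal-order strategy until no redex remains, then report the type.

reduction (normal order):
  (fun (d : Nat) => fun (ζ : Nat) => refl (forall (p : Nat), Nat) (fun (β : Nat) => succ d)) (elimVec Nat (fun (μ : Nat) => fun (a : Vec Nat μ) => Nat) 5 (fun (y : Nat) => fun (s : Nat) => fun (i : Vec Nat y) => fun (σ : Nat) => σ) 0 (vnil Nat))
  ~> fun (d : Nat) => refl (forall (ζ : Nat), Nat) (fun (p : Nat) => succ (elimVec Nat (fun (β : Nat) => fun (μ : Vec Nat β) => Nat) 5 (fun (a : Nat) => fun (y : Nat) => fun (s : Vec Nat a) => fun (i : Nat) => i) 0 (vnil Nat)))
  ~> fun (d : Nat) => refl (forall (ζ : Nat), Nat) (fun (p : Nat) => 6)
inferred type:
  forall (d : Nat), Eq (forall (ζ : Nat), Nat) (fun (p : Nat) => 6) (fun (β : Nat) => 6)


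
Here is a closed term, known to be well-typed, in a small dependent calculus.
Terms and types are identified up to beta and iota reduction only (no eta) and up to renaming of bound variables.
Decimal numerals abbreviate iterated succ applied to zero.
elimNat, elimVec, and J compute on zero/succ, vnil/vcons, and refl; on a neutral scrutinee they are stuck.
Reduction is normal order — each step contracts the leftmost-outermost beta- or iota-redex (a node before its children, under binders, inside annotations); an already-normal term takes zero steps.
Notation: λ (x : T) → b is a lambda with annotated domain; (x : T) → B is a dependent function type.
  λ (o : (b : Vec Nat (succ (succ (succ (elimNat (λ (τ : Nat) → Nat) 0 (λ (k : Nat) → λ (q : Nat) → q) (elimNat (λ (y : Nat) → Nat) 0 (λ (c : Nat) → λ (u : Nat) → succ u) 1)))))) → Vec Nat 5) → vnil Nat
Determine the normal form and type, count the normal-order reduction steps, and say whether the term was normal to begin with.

reduced normal form:
  λ (o : (b : Vec Nat 3) → Vec Nat 5) → vnil Nat
the term's type:
  (o : (b : Vec Nat 3) → Vec Nat 5) → Vec Nat 0
steps to reach normal form (normal order): 8
already normal: no
first contracted redex: an elimNat iota-redex


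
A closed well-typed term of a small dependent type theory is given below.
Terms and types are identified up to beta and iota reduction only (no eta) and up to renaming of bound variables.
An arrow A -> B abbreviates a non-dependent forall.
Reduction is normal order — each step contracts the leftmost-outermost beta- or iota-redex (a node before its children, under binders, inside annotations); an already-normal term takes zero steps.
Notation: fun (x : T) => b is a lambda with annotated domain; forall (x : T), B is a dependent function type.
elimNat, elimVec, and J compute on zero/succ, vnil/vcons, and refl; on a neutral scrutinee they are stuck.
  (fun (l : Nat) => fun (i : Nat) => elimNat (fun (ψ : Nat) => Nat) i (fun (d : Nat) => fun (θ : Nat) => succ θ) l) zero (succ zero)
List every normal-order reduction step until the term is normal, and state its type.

reduction (normal order):
  (fun (l : Nat) => fun (i : Nat) => elimNat (fun (ψ : Nat) => Nat) i (fun (d : Nat) => fun (θ : Nat) => succ θ) l) zero (succ zero)
  ~> (fun (l : Nat) => elimNat (fun (i : Nat) => Nat) l (fun (ψ : Nat) => fun (d : Nat) => succ d) zero) (succ zero)
  ~> elimNat (fun (l : Nat) => Nat) (succ zero) (fun (i : Nat) => fun (ψ : Nat) => succ ψ) zero
  ~> succ zero
inferred type:
  Nat


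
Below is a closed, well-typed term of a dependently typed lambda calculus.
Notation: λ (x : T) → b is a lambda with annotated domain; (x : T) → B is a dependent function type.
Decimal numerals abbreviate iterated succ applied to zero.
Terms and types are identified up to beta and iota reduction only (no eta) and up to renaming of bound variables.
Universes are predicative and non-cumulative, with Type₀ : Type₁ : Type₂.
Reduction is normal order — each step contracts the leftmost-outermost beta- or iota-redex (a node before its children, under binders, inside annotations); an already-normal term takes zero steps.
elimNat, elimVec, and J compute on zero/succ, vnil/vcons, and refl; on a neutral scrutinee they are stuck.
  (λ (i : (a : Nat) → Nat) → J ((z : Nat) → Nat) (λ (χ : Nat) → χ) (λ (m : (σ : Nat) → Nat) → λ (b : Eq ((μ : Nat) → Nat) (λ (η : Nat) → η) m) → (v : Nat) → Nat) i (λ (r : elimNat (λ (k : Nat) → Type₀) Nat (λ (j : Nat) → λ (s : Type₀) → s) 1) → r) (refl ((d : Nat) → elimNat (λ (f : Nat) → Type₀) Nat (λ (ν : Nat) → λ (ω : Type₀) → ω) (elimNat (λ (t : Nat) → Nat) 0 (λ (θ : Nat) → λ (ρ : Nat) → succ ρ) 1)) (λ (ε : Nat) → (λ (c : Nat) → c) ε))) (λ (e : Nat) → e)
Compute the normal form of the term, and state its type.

normal form:
  λ (i : Nat) → i
type:
  (i : Nat) → Nat
observation: 2 normal-order steps separate the term from its normal form.
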